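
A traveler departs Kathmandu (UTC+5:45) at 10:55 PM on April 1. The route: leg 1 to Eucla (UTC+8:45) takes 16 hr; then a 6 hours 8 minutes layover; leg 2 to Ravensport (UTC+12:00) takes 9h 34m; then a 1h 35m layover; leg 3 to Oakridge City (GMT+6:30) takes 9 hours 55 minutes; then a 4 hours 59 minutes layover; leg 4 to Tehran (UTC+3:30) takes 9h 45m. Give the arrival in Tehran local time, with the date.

6:36 AM on Apr 4

Convert departure to UTC: 10:55 PM − 5:45 = 5:10 PM UTC on Apr 1.
Add 16 hours leg 1 → 9:10 AM UTC (Apr 2).
Add 6 hours 8 minutes layover in Eucla → 3:18 PM UTC.
Add 9 hours 34 minutes leg 2 → 12:52 AM UTC (Apr 3).
Add 1 hour and 35 minutes layover in Ravensport → 2:27 AM UTC.
Add 9 hours and 55 minutes leg 3 → 12:22 PM UTC.
Add 4 hours 59 minutes layover in Oakridge City → 5:21 PM UTC.
Add 9 hours and 45 minutes leg 4 → 3:06 AM UTC (Apr 4).
Tehran is UTC+3:30, so local arrival = 3:06 AM + 3:30 = 6:36 AM on Apr 4.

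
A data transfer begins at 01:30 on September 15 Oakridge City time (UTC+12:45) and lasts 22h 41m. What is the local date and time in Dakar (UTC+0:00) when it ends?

11:26 on Sep 15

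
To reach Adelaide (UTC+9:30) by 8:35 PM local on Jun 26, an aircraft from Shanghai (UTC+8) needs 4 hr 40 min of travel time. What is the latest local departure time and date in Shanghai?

2:25 PM on Jun 26

Target arrival in UTC: 8:35 PM − 9:30 = 11:05 AM on Jun 26.
Subtract 4 hours and 40 minutes → departure 6:25 AM UTC on Jun 26.
Shanghai is UTC+8:00: 6:25 AM + 8:00 = 2:25 PM on Jun 26.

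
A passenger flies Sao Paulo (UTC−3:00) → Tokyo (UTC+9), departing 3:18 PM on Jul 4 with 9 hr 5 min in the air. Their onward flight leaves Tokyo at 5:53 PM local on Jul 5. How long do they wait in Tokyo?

5 hours 30 minutes

Convert departure to UTC: 3:18 PM + 3:00 = 6:18 PM UTC on Jul 4.
Add 9 hours 5 minutes flight time → 3:23 AM UTC (Jul 5).
Tokyo is UTC+9:00, so local arrival = 3:23 AM + 9:00 = 12:23 PM on Jul 5.
Layover = 5:53 PM − 12:23 PM = 5 hours 30 minutes.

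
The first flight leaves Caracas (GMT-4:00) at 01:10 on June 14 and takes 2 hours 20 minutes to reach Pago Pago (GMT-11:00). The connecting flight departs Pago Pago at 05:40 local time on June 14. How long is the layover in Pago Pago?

9 hours 10 minutes

Convert departure to UTC: 01:10 + 4:00 = 05:10 UTC on Jun 14.
Add 2 hours 20 minutes flight time → 07:30 UTC.
Pago Pago is UTC−11:00, so local arrival = 07:30 − 11:00 = 20:30 on Jun 13.
Layover = 05:40 − 20:30 (+1 day) = 9 hours 10 minutes.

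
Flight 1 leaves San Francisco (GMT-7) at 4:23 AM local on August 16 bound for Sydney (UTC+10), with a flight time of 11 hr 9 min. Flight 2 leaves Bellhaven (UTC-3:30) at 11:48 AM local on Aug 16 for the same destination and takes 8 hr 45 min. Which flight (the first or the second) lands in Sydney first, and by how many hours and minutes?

the first, by 1 hour 31 minutes

Flight 1 in UTC: 4:23 AM + 7:00 = 11:23 AM on Aug 16.
+11 hours 9 minutes → arrive 10:32 PM UTC on Aug 16.
Flight 2 in UTC: 11:48 AM + 3:30 = 3:18 PM on Aug 16.
+8 hours 45 minutes → arrive 12:03 AM UTC on Aug 17.
Flight 1 lands earlier by 1 hour 31 minutes.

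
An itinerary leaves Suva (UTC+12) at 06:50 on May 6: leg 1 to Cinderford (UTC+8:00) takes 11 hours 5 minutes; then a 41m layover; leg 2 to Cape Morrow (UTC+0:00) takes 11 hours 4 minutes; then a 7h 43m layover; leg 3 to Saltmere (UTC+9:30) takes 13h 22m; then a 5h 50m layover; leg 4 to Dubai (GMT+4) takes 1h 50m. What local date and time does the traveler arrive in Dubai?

Convert departure to UTC: 06:50 − 12:00 = 18:50 UTC on May 5.
Add 11 hours 5 minutes leg 1 → 05:55 UTC (May 6).
Add 41 minutes layover in Cinderford → 06:36 UTC.
Add 11 hours and 4 minutes leg 2 → 17:40 UTC.
Add 7 hours 43 minutes layover in Cape Morrow → 01:23 UTC (May 7).
Add 13 hours and 22 minutes leg 3 → 14:45 UTC.
Add 5 hours and 50 minutes layover in Saltmere → 20:35 UTC.
Add 1 hour and 50 minutes leg 4 → 22:25 UTC.
Dubai is UTC+4:00, so local arrival = 22:25 + 4:00 = 02:25 on May 8.

02:25 on May 8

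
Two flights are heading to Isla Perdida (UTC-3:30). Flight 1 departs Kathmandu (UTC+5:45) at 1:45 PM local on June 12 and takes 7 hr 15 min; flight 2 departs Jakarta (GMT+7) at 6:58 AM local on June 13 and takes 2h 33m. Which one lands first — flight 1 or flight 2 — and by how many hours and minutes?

the first, by 11 hours 16 minutes

Flight 1 in UTC: 1:45 PM − 5:45 = 8:00 AM on Jun 12.
+7 hours and 15 minutes → arrive 3:15 PM UTC on Jun 12.
Flight 2 in UTC: 6:58 AM − 7:00 = 11:58 PM on Jun 12.
+2 hours 33 minutes → arrive 2:31 AM UTC on Jun 13.
Flight 1 lands earlier by 11 hours 16 minutes.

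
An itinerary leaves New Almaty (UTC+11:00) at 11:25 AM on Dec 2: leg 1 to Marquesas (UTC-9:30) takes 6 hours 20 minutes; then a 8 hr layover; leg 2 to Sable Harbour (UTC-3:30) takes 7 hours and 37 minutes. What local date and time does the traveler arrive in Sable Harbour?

6:52 PM on December 2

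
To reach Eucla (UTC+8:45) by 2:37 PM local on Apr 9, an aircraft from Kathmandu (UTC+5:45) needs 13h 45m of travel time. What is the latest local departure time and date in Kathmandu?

9:52 PM on April 8

Target arrival in UTC: 2:37 PM − 8:45 = 5:52 AM on Apr 9.
Subtract 13 hours and 45 minutes → departure 4:07 PM UTC on Apr 8.
Kathmandu is UTC+5:45: 4:07 PM + 5:45 = 9:52 PM on Apr 8.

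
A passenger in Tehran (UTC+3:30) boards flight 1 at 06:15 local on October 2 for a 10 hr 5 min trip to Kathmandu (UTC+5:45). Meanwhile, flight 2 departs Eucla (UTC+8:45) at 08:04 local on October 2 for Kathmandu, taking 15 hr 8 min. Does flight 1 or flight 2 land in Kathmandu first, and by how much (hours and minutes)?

the first, by 1 hour 37 minutes

Flight 1 in UTC: 06:15 − 3:30 = 02:45 on Oct 2.
+10 hours and 5 minutes → arrive 12:50 UTC on Oct 2.
Flight 2 in UTC: 08:04 − 8:45 = 23:19 on Oct 1.
+15 hours and 8 minutes → arrive 14:27 UTC on Oct 2.
Flight 1 lands earlier by 1 hour 37 minutes.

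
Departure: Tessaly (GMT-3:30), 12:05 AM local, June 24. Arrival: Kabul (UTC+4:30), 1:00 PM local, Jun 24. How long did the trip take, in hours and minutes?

Kabul is 8:00 ahead of Tessaly.
Clock-face elapsed time (ignoring zones) is 12 hours 55 minutes.
Actual elapsed = 12 hours 55 minutes − 8:00 = 4 hours 55 minutes.

4 hours 55 minutes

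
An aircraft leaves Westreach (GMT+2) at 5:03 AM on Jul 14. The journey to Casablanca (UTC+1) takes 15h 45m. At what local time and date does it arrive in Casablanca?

7:48 PM on July 14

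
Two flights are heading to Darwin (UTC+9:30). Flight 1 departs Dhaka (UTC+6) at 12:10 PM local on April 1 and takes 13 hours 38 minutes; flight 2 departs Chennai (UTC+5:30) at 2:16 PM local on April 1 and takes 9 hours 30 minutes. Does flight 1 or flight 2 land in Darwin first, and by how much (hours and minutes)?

the second, by 1 hour 32 minutes

Flight 1 in UTC: 12:10 PM − 6:00 = 6:10 AM on Apr 1.
+13 hours 38 minutes → arrive 7:48 PM UTC on Apr 1.
Flight 2 in UTC: 2:16 PM − 5:30 = 8:46 AM on Apr 1.
+9 hours 30 minutes → arrive 6:16 PM UTC on Apr 1.
Flight 2 lands earlier by 1 hour 32 minutes.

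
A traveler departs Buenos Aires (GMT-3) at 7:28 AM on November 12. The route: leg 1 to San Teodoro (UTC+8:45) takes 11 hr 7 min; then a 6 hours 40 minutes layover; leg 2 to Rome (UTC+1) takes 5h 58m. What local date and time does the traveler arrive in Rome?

Convert departure to UTC: 7:28 AM + 3:00 = 10:28 AM UTC on Nov 12.
Add 11 hours and 7 minutes leg 1 → 9:35 PM UTC.
Add 6 hours 40 minutes layover in San Teodoro → 4:15 AM UTC (Nov 13).
Add 5 hours and 58 minutes leg 2 → 10:13 AM UTC.
Rome is UTC+1:00, so local arrival = 10:13 AM + 1:00 = 11:13 AM on Nov 13.

11:13 AM on Nov 13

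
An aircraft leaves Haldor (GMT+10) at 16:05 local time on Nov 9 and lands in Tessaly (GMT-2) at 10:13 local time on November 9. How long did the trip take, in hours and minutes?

6 hours 8 minutes

Departure in UTC: 16:05 − 10:00 = 06:05 on Nov 9.
Arrival in UTC: 10:13 + 2:00 = 12:13 on Nov 9.
Elapsed = 12:13 − 06:05 = 6 hours 8 minutes.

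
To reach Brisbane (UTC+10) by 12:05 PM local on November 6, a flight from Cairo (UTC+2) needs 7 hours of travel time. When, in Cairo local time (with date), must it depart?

Target arrival in UTC: 12:05 PM − 10:00 = 2:05 AM on Nov 6.
Subtract 7 hours → departure 7:05 PM UTC on Nov 5.
Cairo is UTC+2:00: 7:05 PM + 2:00 = 9:05 PM on Nov 5.

9:05 PM on November 5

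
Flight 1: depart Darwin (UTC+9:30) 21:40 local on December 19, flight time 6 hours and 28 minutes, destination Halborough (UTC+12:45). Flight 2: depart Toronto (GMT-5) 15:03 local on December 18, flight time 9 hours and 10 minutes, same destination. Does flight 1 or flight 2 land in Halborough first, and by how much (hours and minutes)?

Flight 1 in UTC: 21:40 − 9:30 = 12:10 on Dec 19.
+6 hours and 28 minutes → arrive 18:38 UTC on Dec 19.
Flight 2 in UTC: 15:03 + 5:00 = 20:03 on Dec 18.
+9 hours and 10 minutes → arrive 05:13 UTC on Dec 19.
Flight 2 lands earlier by 13 hours 25 minutes.

the second, by 13 hours 25 minutes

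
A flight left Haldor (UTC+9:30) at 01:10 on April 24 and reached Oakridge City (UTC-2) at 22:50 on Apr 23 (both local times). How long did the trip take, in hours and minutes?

Oakridge City is 11:30 behind Haldor.
Clock-face elapsed time (ignoring zones) is −2 hours 20 minutes.
Actual elapsed = −2 hours 20 minutes + 11:30 = 9 hours 10 minutes.

9 hours 10 minutes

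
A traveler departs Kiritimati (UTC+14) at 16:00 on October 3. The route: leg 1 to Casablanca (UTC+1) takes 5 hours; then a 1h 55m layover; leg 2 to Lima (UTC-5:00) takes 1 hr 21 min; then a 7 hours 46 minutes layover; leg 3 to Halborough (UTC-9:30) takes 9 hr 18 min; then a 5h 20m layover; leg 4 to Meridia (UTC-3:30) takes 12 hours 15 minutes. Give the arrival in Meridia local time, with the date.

Convert departure to UTC: 16:00 − 14:00 = 02:00 UTC on Oct 3.
Add 5 hours leg 1 → 07:00 UTC.
Add 1 hour and 55 minutes layover in Casablanca → 08:55 UTC.
Add 1 hour 21 minutes leg 2 → 10:16 UTC.
Add 7 hours and 46 minutes layover in Lima → 18:02 UTC.
Add 9 hours and 18 minutes leg 3 → 03:20 UTC (Oct 4).
Add 5 hours 20 minutes layover in Halborough → 08:40 UTC.
Add 12 hours 15 minutes leg 4 → 20:55 UTC.
Meridia is UTC−3:30, so local arrival = 20:55 − 3:30 = 17:25 on Oct 4.

17:25 on October 4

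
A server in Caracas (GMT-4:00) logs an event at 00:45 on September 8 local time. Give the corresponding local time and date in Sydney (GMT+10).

14:45 on Sep 8

In UTC: 00:45 + 4:00 = 04:45 on Sep 8.
Sydney is UTC+10:00: 04:45 + 10:00 = 14:45 on Sep 8.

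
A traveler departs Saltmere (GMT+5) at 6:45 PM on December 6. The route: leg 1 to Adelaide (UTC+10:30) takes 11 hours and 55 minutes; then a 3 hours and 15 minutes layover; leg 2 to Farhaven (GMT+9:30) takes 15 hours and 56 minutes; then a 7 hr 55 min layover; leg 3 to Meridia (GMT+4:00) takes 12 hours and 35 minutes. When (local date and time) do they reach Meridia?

Convert departure to UTC: 6:45 PM − 5:00 = 1:45 PM UTC on Dec 6.
Add 11 hours and 55 minutes leg 1 → 1:40 AM UTC (Dec 7).
Add 3 hours and 15 minutes layover in Adelaide → 4:55 AM UTC.
Add 15 hours and 56 minutes leg 2 → 8:51 PM UTC.
Add 7 hours 55 minutes layover in Farhaven → 4:46 AM UTC (Dec 8).
Add 12 hours 35 minutes leg 3 → 5:21 PM UTC.
Meridia is UTC+4:00, so local arrival = 5:21 PM + 4:00 = 9:21 PM on Dec 8.

9:21 PM on December 8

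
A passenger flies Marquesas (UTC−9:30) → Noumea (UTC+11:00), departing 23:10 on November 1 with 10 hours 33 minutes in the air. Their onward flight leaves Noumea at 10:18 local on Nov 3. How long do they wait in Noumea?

4 hours 5 minutes

Convert departure to UTC: 23:10 + 9:30 = 08:40 UTC on Nov 2.
Add 10 hours 33 minutes flight time → 19:13 UTC.
Noumea is UTC+11:00, so local arrival = 19:13 + 11:00 = 06:13 on Nov 3.
Layover = 10:18 − 06:13 = 4 hours 5 minutes.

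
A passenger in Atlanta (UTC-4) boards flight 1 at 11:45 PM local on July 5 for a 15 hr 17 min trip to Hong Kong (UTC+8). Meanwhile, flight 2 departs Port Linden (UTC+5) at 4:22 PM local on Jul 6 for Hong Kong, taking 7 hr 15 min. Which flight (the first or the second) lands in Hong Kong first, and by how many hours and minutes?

the second, by 25 minutes

Flight 1 in UTC: 11:45 PM + 4:00 = 3:45 AM on Jul 6.
+15 hours and 17 minutes → arrive 7:02 PM UTC on Jul 6.
Flight 2 in UTC: 4:22 PM − 5:00 = 11:22 AM on Jul 6.
+7 hours and 15 minutes → arrive 6:37 PM UTC on Jul 6.
Flight 2 lands earlier by 25 minutes.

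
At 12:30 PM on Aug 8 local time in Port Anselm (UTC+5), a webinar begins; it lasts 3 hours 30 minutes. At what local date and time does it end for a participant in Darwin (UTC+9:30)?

8:30 PM on August 8

Darwin is 4:30 ahead of Port Anselm.
After 3 hours and 30 minutes it is 4:00 PM in Port Anselm.
Shift by the zone difference: 4:00 PM + 4:30 = 8:30 PM on Aug 8 in Darwin.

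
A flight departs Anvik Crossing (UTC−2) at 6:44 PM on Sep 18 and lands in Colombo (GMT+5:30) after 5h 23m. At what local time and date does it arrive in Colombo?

Convert departure to UTC: 6:44 PM + 2:00 = 8:44 PM UTC on Sep 18.
Add 5 hours 23 minutes travel time → 2:07 AM UTC (Sep 19).
Colombo is UTC+5:30, so local arrival = 2:07 AM + 5:30 = 7:37 AM on Sep 19.

7:37 AM on September 19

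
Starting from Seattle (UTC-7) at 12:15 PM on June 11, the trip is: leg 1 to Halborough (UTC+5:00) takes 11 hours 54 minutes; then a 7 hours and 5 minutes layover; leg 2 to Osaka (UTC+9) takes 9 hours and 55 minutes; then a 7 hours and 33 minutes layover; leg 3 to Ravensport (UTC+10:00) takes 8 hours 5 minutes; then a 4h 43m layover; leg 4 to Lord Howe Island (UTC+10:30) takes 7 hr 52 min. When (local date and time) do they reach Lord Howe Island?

2:52 PM on June 14

Convert departure to UTC: 12:15 PM + 7:00 = 7:15 PM UTC on Jun 11.
Add 11 hours and 54 minutes leg 1 → 7:09 AM UTC (Jun 12).
Add 7 hours and 5 minutes layover in Halborough → 2:14 PM UTC.
Add 9 hours 55 minutes leg 2 → 12:09 AM UTC (Jun 13).
Add 7 hours 33 minutes layover in Osaka → 7:42 AM UTC.
Add 8 hours 5 minutes leg 3 → 3:47 PM UTC.
Add 4 hours 43 minutes layover in Ravensport → 8:30 PM UTC.
Add 7 hours and 52 minutes leg 4 → 4:22 AM UTC (Jun 14).
Lord Howe Island is UTC+10:30, so local arrival = 4:22 AM + 10:30 = 2:52 PM on Jun 14.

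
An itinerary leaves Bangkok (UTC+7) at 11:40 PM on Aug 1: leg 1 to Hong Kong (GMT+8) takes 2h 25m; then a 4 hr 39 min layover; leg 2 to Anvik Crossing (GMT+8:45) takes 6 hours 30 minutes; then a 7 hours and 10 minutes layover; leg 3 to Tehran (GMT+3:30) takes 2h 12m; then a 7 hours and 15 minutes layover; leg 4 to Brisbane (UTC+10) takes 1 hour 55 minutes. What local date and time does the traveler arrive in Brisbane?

10:46 AM on August 3

Convert departure to UTC: 11:40 PM − 7:00 = 4:40 PM UTC on Aug 1.
Add 2 hours 25 minutes leg 1 → 7:05 PM UTC.
Add 4 hours and 39 minutes layover in Hong Kong → 11:44 PM UTC.
Add 6 hours 30 minutes leg 2 → 6:14 AM UTC (Aug 2).
Add 7 hours 10 minutes layover in Anvik Crossing → 1:24 PM UTC.
Add 2 hours 12 minutes leg 3 → 3:36 PM UTC.
Add 7 hours and 15 minutes layover in Tehran → 10:51 PM UTC.
Add 1 hour 55 minutes leg 4 → 12:46 AM UTC (Aug 3).
Brisbane is UTC+10:00, so local arrival = 12:46 AM + 10:00 = 10:46 AM on Aug 3.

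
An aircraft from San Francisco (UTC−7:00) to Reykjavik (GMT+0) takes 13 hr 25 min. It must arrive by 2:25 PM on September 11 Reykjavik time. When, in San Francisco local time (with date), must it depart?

6:00 PM on September 10

Target arrival is already UTC: 2:25 PM on Sep 11.
Subtract 13 hours 25 minutes → departure 1:00 AM UTC on Sep 11.
San Francisco is UTC−7:00: 1:00 AM − 7:00 = 6:00 PM on Sep 10.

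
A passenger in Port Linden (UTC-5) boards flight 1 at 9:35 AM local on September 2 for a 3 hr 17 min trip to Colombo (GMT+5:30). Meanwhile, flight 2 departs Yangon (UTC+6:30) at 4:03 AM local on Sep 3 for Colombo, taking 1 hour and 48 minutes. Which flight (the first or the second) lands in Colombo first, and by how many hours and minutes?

Flight 1 in UTC: 9:35 AM + 5:00 = 2:35 PM on Sep 2.
+3 hours 17 minutes → arrive 5:52 PM UTC on Sep 2.
Flight 2 in UTC: 4:03 AM − 6:30 = 9:33 PM on Sep 2.
+1 hour 48 minutes → arrive 11:21 PM UTC on Sep 2.
Flight 1 lands earlier by 5 hours 29 minutes.

the first, by 5 hours 29 minutes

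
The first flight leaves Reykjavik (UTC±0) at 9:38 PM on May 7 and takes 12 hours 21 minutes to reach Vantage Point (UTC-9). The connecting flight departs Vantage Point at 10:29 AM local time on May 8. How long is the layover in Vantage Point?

9 hours 30 minutes

Reykjavik is at UTC+0, so departure is already 9:38 PM UTC on May 7.
Add 12 hours and 21 minutes flight time → 9:59 AM UTC (May 8).
Vantage Point is UTC−9:00, so local arrival = 9:59 AM − 9:00 = 12:59 AM on May 8.
Layover = 10:29 AM − 12:59 AM = 9 hours 30 minutes.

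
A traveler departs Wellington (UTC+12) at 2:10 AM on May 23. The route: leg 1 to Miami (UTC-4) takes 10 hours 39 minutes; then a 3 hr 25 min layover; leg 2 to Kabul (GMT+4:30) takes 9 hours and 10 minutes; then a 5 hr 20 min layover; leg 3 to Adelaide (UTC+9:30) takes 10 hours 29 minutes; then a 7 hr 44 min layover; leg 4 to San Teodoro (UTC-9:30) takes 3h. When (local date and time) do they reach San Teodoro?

Convert departure to UTC: 2:10 AM − 12:00 = 2:10 PM UTC on May 22.
Add 10 hours 39 minutes leg 1 → 12:49 AM UTC (May 23).
Add 3 hours 25 minutes layover in Miami → 4:14 AM UTC.
Add 9 hours and 10 minutes leg 2 → 1:24 PM UTC.
Add 5 hours 20 minutes layover in Kabul → 6:44 PM UTC.
Add 10 hours 29 minutes leg 3 → 5:13 AM UTC (May 24).
Add 7 hours 44 minutes layover in Adelaide → 12:57 PM UTC.
Add 3 hours leg 4 → 3:57 PM UTC.
San Teodoro is UTC−9:30, so local arrival = 3:57 PM − 9:30 = 6:27 AM on May 24.

6:27 AM on May 24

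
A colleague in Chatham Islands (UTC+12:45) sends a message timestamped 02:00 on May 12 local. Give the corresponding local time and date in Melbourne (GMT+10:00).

Melbourne is 2:45 behind Chatham Islands.
Shift by the zone difference: 02:00 − 2:45 = 23:15 on May 11 in Melbourne.

23:15 on May 11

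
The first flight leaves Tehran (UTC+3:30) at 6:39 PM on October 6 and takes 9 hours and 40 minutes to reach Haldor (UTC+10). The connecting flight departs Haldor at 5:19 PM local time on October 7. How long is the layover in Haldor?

6 hours 30 minutes

Convert departure to UTC: 6:39 PM − 3:30 = 3:09 PM UTC on Oct 6.
Add 9 hours 40 minutes flight time → 12:49 AM UTC (Oct 7).
Haldor is UTC+10:00, so local arrival = 12:49 AM + 10:00 = 10:49 AM on Oct 7.
Layover = 5:19 PM − 10:49 AM = 6 hours 30 minutes.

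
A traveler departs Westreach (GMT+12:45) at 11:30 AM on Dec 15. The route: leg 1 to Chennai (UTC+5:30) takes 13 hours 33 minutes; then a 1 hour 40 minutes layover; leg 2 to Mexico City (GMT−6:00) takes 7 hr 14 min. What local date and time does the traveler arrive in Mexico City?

3:12 PM on Dec 15

Convert departure to UTC: 11:30 AM − 12:45 = 10:45 PM UTC on Dec 14.
Add 13 hours 33 minutes leg 1 → 12:18 PM UTC (Dec 15).
Add 1 hour 40 minutes layover in Chennai → 1:58 PM UTC.
Add 7 hours 14 minutes leg 2 → 9:12 PM UTC.
Mexico City is UTC−6:00, so local arrival = 9:12 PM − 6:00 = 3:12 PM on Dec 15.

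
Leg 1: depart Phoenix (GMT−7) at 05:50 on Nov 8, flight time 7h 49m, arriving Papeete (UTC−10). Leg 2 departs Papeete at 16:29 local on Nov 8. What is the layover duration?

5 hours 50 minutes

Convert departure to UTC: 05:50 + 7:00 = 12:50 UTC on Nov 8.
Add 7 hours and 49 minutes flight time → 20:39 UTC.
Papeete is UTC−10:00, so local arrival = 20:39 − 10:00 = 10:39 on Nov 8.
Layover = 16:29 − 10:39 = 5 hours 50 minutes.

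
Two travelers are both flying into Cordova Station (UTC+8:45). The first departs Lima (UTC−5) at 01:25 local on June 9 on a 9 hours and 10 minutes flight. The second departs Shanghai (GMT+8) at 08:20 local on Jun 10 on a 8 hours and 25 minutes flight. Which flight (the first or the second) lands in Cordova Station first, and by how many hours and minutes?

the first, by 17 hours 10 minutes

Flight 1 in UTC: 01:25 + 5:00 = 06:25 on Jun 9.
+9 hours 10 minutes → arrive 15:35 UTC on Jun 9.
Flight 2 in UTC: 08:20 − 8:00 = 00:20 on Jun 10.
+8 hours 25 minutes → arrive 08:45 UTC on Jun 10.
Flight 1 lands earlier by 17 hours 10 minutes.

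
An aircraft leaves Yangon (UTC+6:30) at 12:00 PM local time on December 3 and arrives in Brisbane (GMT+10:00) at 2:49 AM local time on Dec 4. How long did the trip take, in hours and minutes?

11 hours 19 minutes

Departure in UTC: 12:00 PM − 6:30 = 5:30 AM on Dec 3.
Arrival in UTC: 2:49 AM − 10:00 = 4:49 PM on Dec 3.
Elapsed = 4:49 PM − 5:30 AM = 11 hours 19 minutes.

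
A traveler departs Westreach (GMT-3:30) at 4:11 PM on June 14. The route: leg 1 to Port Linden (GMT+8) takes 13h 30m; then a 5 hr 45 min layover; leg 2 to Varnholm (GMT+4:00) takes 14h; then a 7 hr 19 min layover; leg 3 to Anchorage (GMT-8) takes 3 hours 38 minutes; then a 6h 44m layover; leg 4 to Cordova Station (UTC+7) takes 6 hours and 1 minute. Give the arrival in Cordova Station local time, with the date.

Convert departure to UTC: 4:11 PM + 3:30 = 7:41 PM UTC on Jun 14.
Add 13 hours and 30 minutes leg 1 → 9:11 AM UTC (Jun 15).
Add 5 hours 45 minutes layover in Port Linden → 2:56 PM UTC.
Add 14 hours leg 2 → 4:56 AM UTC (Jun 16).
Add 7 hours 19 minutes layover in Varnholm → 12:15 PM UTC.
Add 3 hours and 38 minutes leg 3 → 3:53 PM UTC.
Add 6 hours and 44 minutes layover in Anchorage → 10:37 PM UTC.
Add 6 hours 1 minute leg 4 → 4:38 AM UTC (Jun 17).
Cordova Station is UTC+7:00, so local arrival = 4:38 AM + 7:00 = 11:38 AM on Jun 17.

11:38 AM on June 17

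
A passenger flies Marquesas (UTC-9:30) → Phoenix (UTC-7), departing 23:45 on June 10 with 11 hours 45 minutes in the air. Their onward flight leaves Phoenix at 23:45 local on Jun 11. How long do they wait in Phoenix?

Convert departure to UTC: 23:45 + 9:30 = 09:15 UTC on Jun 11.
Add 11 hours 45 minutes flight time → 21:00 UTC.
Phoenix is UTC−7:00, so local arrival = 21:00 − 7:00 = 14:00 on Jun 11.
Layover = 23:45 − 14:00 = 9 hours 45 minutes.

9 hours 45 minutes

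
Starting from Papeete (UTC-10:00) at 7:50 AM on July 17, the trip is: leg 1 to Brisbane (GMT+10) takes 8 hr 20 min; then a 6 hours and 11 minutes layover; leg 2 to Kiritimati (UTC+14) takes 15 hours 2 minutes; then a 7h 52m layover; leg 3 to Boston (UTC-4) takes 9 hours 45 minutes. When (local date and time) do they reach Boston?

Convert departure to UTC: 7:50 AM + 10:00 = 5:50 PM UTC on Jul 17.
Add 8 hours and 20 minutes leg 1 → 2:10 AM UTC (Jul 18).
Add 6 hours 11 minutes layover in Brisbane → 8:21 AM UTC.
Add 15 hours and 2 minutes leg 2 → 11:23 PM UTC.
Add 7 hours and 52 minutes layover in Kiritimati → 7:15 AM UTC (Jul 19).
Add 9 hours and 45 minutes leg 3 → 5:00 PM UTC.
Boston is UTC−4:00, so local arrival = 5:00 PM − 4:00 = 1:00 PM on Jul 19.

1:00 PM on July 19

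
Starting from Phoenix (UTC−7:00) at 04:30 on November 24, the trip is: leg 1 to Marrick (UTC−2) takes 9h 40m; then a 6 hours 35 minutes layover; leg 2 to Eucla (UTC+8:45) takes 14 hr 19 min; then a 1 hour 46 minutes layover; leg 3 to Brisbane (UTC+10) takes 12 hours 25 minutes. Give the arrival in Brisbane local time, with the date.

Convert departure to UTC: 04:30 + 7:00 = 11:30 UTC on Nov 24.
Add 9 hours 40 minutes leg 1 → 21:10 UTC.
Add 6 hours 35 minutes layover in Marrick → 03:45 UTC (Nov 25).
Add 14 hours and 19 minutes leg 2 → 18:04 UTC.
Add 1 hour 46 minutes layover in Eucla → 19:50 UTC.
Add 12 hours and 25 minutes leg 3 → 08:15 UTC (Nov 26).
Brisbane is UTC+10:00, so local arrival = 08:15 + 10:00 = 18:15 on Nov 26.

18:15 on November 26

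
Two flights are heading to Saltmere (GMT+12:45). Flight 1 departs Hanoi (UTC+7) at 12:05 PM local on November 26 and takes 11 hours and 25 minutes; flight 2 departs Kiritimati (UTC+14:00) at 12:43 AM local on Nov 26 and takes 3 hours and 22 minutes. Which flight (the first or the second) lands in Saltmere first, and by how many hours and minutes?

the second, by 26 hours 25 minutes

Flight 1 in UTC: 12:05 PM − 7:00 = 5:05 AM on Nov 26.
+11 hours and 25 minutes → arrive 4:30 PM UTC on Nov 26.
Flight 2 in UTC: 12:43 AM − 14:00 = 10:43 AM on Nov 25.
+3 hours and 22 minutes → arrive 2:05 PM UTC on Nov 25.
Flight 2 lands earlier by 26 hours 25 minutes.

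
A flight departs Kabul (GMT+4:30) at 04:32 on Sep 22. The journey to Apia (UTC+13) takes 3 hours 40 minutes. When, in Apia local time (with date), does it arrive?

16:42 on September 22

Apia is 8:30 ahead of Kabul.
After 3 hours 40 minutes it is 08:12 in Kabul.
Shift by the zone difference: 08:12 + 8:30 = 16:42 on Sep 22 in Apia.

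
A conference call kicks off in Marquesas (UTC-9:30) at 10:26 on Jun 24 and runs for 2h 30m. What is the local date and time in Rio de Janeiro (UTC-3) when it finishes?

19:26 on June 24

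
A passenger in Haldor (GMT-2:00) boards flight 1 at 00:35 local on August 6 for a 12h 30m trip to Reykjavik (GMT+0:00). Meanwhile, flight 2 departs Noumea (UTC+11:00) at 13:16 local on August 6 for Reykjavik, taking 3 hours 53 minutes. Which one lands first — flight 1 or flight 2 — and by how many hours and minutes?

the second, by 8 hours 56 minutes

Flight 1 in UTC: 00:35 + 2:00 = 02:35 on Aug 6.
+12 hours and 30 minutes → arrive 15:05 UTC on Aug 6.
Flight 2 in UTC: 13:16 − 11:00 = 02:16 on Aug 6.
+3 hours and 53 minutes → arrive 06:09 UTC on Aug 6.
Flight 2 lands earlier by 8 hours 56 minutes.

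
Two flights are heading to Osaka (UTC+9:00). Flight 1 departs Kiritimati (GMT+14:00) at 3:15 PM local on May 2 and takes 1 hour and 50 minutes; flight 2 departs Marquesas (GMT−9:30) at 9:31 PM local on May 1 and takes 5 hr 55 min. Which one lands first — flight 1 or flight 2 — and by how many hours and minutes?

the first, by 9 hours 51 minutes

Flight 1 in UTC: 3:15 PM − 14:00 = 1:15 AM on May 2.
+1 hour and 50 minutes → arrive 3:05 AM UTC on May 2.
Flight 2 in UTC: 9:31 PM + 9:30 = 7:01 AM on May 2.
+5 hours and 55 minutes → arrive 12:56 PM UTC on May 2.
Flight 1 lands earlier by 9 hours 51 minutes.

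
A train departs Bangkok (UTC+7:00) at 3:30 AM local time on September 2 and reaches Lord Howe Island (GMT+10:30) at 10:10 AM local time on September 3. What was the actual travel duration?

27 hours 10 minutes

Lord Howe Island is 3:30 ahead of Bangkok.
Clock-face elapsed time (ignoring zones) is 30 hours 40 minutes.
Actual elapsed = 30 hours 40 minutes − 3:30 = 27 hours 10 minutes.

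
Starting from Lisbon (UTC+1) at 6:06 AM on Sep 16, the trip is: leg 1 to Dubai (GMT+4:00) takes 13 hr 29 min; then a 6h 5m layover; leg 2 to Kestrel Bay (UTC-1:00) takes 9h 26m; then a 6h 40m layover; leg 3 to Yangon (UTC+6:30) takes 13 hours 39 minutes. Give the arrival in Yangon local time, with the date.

Convert departure to UTC: 6:06 AM − 1:00 = 5:06 AM UTC on Sep 16.
Add 13 hours 29 minutes leg 1 → 6:35 PM UTC.
Add 6 hours and 5 minutes layover in Dubai → 12:40 AM UTC (Sep 17).
Add 9 hours and 26 minutes leg 2 → 10:06 AM UTC.
Add 6 hours 40 minutes layover in Kestrel Bay → 4:46 PM UTC.
Add 13 hours 39 minutes leg 3 → 6:25 AM UTC (Sep 18).
Yangon is UTC+6:30, so local arrival = 6:25 AM + 6:30 = 12:55 PM on Sep 18.

12:55 PM on Sep 18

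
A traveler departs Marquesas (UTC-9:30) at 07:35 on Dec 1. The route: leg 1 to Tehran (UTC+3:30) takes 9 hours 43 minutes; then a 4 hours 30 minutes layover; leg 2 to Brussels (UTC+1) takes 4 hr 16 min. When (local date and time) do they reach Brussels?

12:34 on Dec 2

Convert departure to UTC: 07:35 + 9:30 = 17:05 UTC on Dec 1.
Add 9 hours and 43 minutes leg 1 → 02:48 UTC (Dec 2).
Add 4 hours 30 minutes layover in Tehran → 07:18 UTC.
Add 4 hours and 16 minutes leg 2 → 11:34 UTC.
Brussels is UTC+1:00, so local arrival = 11:34 + 1:00 = 12:34 on Dec 2.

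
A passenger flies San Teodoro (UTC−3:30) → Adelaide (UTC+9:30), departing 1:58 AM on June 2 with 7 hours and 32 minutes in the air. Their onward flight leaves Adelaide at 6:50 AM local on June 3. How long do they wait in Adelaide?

Convert departure to UTC: 1:58 AM + 3:30 = 5:28 AM UTC on Jun 2.
Add 7 hours and 32 minutes flight time → 1:00 PM UTC.
Adelaide is UTC+9:30, so local arrival = 1:00 PM + 9:30 = 10:30 PM on Jun 2.
Layover = 6:50 AM − 10:30 PM (+1 day) = 8 hours 20 minutes.

8 hours 20 minutes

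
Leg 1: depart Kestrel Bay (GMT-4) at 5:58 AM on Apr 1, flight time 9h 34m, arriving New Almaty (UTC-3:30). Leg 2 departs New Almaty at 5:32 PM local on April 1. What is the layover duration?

Convert departure to UTC: 5:58 AM + 4:00 = 9:58 AM UTC on Apr 1.
Add 9 hours 34 minutes flight time → 7:32 PM UTC.
New Almaty is UTC−3:30, so local arrival = 7:32 PM − 3:30 = 4:02 PM on Apr 1.
Layover = 5:32 PM − 4:02 PM = 1 hour 30 minutes.

1 hour 30 minutes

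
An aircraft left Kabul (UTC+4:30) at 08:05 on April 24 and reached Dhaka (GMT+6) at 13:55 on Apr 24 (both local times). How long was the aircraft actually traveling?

Departure in UTC: 08:05 − 4:30 = 03:35 on Apr 24.
Arrival in UTC: 13:55 − 6:00 = 07:55 on Apr 24.
Elapsed = 07:55 − 03:35 = 4 hours 20 minutes.

4 hours 20 minutes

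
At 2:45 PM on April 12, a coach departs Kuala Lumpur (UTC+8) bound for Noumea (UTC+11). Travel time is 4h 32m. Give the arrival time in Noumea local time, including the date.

Convert departure to UTC: 2:45 PM − 8:00 = 6:45 AM UTC on Apr 12.
Add 4 hours 32 minutes travel time → 11:17 AM UTC.
Noumea is UTC+11:00, so local arrival = 11:17 AM + 11:00 = 10:17 PM on Apr 12.

10:17 PM on April 12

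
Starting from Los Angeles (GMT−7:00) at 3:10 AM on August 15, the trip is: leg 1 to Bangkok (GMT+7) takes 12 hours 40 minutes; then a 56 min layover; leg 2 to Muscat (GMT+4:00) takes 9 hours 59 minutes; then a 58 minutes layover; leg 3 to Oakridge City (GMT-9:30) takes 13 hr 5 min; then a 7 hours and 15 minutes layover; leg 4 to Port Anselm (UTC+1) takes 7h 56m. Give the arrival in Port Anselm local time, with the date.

3:59 PM on August 17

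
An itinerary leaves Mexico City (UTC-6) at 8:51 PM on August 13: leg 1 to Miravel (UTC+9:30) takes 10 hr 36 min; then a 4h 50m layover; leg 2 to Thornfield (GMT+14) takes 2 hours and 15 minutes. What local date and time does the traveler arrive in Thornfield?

Convert departure to UTC: 8:51 PM + 6:00 = 2:51 AM UTC on Aug 14.
Add 10 hours and 36 minutes leg 1 → 1:27 PM UTC.
Add 4 hours 50 minutes layover in Miravel → 6:17 PM UTC.
Add 2 hours 15 minutes leg 2 → 8:32 PM UTC.
Thornfield is UTC+14:00, so local arrival = 8:32 PM + 14:00 = 10:32 AM on Aug 15.

10:32 AM on August 15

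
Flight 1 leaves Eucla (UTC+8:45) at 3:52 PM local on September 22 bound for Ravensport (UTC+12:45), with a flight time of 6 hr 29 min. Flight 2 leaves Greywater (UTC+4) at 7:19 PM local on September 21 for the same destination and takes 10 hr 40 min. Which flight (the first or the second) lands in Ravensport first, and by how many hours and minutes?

the second, by 11 hours 37 minutes

Flight 1 in UTC: 3:52 PM − 8:45 = 7:07 AM on Sep 22.
+6 hours and 29 minutes → arrive 1:36 PM UTC on Sep 22.
Flight 2 in UTC: 7:19 PM − 4:00 = 3:19 PM on Sep 21.
+10 hours 40 minutes → arrive 1:59 AM UTC on Sep 22.
Flight 2 lands earlier by 11 hours 37 minutes.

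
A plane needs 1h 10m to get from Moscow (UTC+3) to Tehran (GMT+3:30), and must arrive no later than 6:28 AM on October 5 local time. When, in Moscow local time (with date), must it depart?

Target arrival in UTC: 6:28 AM − 3:30 = 2:58 AM on Oct 5.
Subtract 1 hour and 10 minutes → departure 1:48 AM UTC on Oct 5.
Moscow is UTC+3:00: 1:48 AM + 3:00 = 4:48 AM on Oct 5.

4:48 AM on October 5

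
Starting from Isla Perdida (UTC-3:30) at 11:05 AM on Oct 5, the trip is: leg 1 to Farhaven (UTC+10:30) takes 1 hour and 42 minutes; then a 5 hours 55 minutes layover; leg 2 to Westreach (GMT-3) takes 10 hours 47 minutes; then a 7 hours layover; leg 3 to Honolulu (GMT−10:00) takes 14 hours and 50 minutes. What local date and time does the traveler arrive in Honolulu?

Convert departure to UTC: 11:05 AM + 3:30 = 2:35 PM UTC on Oct 5.
Add 1 hour and 42 minutes leg 1 → 4:17 PM UTC.
Add 5 hours and 55 minutes layover in Farhaven → 10:12 PM UTC.
Add 10 hours 47 minutes leg 2 → 8:59 AM UTC (Oct 6).
Add 7 hours layover in Westreach → 3:59 PM UTC.
Add 14 hours and 50 minutes leg 3 → 6:49 AM UTC (Oct 7).
Honolulu is UTC−10:00, so local arrival = 6:49 AM − 10:00 = 8:49 PM on Oct 6.

8:49 PM on Oct 6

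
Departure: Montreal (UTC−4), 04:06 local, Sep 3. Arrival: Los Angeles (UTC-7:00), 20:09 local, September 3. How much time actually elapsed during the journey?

Departure in UTC: 04:06 + 4:00 = 08:06 on Sep 3.
Arrival in UTC: 20:09 + 7:00 = 03:09 on Sep 4.
Elapsed = 03:09 − 08:06 (+1 day) = 19 hours 3 minutes.

19 hours 3 minutes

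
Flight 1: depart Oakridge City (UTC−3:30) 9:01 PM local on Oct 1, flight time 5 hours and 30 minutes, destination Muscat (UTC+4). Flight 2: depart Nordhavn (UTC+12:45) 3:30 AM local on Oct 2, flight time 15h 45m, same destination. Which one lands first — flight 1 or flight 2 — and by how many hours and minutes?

Flight 1 in UTC: 9:01 PM + 3:30 = 12:31 AM on Oct 2.
+5 hours 30 minutes → arrive 6:01 AM UTC on Oct 2.
Flight 2 in UTC: 3:30 AM − 12:45 = 2:45 PM on Oct 1.
+15 hours 45 minutes → arrive 6:30 AM UTC on Oct 2.
Flight 1 lands earlier by 29 minutes.

the first, by 29 minutes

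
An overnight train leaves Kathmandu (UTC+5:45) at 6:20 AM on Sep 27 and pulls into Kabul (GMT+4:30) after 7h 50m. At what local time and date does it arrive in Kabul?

12:55 PM on Sep 27

Convert departure to UTC: 6:20 AM − 5:45 = 12:35 AM UTC on Sep 27.
Add 7 hours and 50 minutes travel time → 8:25 AM UTC.
Kabul is UTC+4:30, so local arrival = 8:25 AM + 4:30 = 12:55 PM on Sep 27.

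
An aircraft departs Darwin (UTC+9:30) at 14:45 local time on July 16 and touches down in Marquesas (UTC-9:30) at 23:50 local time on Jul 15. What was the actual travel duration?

Departure in UTC: 14:45 − 9:30 = 05:15 on Jul 16.
Arrival in UTC: 23:50 + 9:30 = 09:20 on Jul 16.
Elapsed = 09:20 − 05:15 = 4 hours 5 minutes.

4 hours 5 minutes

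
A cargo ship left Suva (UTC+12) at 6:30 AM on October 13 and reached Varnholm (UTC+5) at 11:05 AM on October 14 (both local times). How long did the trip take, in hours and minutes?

35 hours 35 minutes

Departure in UTC: 6:30 AM − 12:00 = 6:30 PM on Oct 12.
Arrival in UTC: 11:05 AM − 5:00 = 6:05 AM on Oct 14.
Elapsed = 6:05 AM − 6:30 PM (+2 days) = 35 hours 35 minutes.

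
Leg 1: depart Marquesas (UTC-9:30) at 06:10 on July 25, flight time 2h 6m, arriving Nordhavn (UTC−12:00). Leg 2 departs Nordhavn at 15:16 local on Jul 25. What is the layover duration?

Convert departure to UTC: 06:10 + 9:30 = 15:40 UTC on Jul 25.
Add 2 hours 6 minutes flight time → 17:46 UTC.
Nordhavn is UTC−12:00, so local arrival = 17:46 − 12:00 = 05:46 on Jul 25.
Layover = 15:16 − 05:46 = 9 hours 30 minutes.

9 hours 30 minutes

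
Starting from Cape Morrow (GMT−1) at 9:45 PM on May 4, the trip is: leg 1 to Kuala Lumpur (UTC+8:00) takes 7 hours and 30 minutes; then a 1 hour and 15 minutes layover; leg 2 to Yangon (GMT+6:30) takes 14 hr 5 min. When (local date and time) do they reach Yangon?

4:05 AM on May 6

Convert departure to UTC: 9:45 PM + 1:00 = 10:45 PM UTC on May 4.
Add 7 hours 30 minutes leg 1 → 6:15 AM UTC (May 5).
Add 1 hour and 15 minutes layover in Kuala Lumpur → 7:30 AM UTC.
Add 14 hours and 5 minutes leg 2 → 9:35 PM UTC.
Yangon is UTC+6:30, so local arrival = 9:35 PM + 6:30 = 4:05 AM on May 6.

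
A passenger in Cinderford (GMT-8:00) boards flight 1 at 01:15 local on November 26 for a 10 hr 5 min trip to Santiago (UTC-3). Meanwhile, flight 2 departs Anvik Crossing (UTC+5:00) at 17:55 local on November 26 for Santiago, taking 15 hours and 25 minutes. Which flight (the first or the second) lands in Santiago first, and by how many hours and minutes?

Flight 1 in UTC: 01:15 + 8:00 = 09:15 on Nov 26.
+10 hours 5 minutes → arrive 19:20 UTC on Nov 26.
Flight 2 in UTC: 17:55 − 5:00 = 12:55 on Nov 26.
+15 hours and 25 minutes → arrive 04:20 UTC on Nov 27.
Flight 1 lands earlier by 9 hours.

the first, by 9 hours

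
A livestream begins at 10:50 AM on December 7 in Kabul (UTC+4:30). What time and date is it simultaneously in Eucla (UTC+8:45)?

Eucla is 4:15 ahead of Kabul.
Shift by the zone difference: 10:50 AM + 4:15 = 3:05 PM on Dec 7 in Eucla.

3:05 PM on December 7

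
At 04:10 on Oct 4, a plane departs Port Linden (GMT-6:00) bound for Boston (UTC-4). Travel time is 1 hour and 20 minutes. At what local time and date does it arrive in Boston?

Convert departure to UTC: 04:10 + 6:00 = 10:10 UTC on Oct 4.
Add 1 hour 20 minutes travel time → 11:30 UTC.
Boston is UTC−4:00, so local arrival = 11:30 − 4:00 = 07:30 on Oct 4.

07:30 on October 4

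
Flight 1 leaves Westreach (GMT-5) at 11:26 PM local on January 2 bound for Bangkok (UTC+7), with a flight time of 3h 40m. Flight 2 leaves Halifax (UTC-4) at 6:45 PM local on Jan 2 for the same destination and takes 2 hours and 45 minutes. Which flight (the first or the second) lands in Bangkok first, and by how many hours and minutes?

the second, by 6 hours 36 minutes

Flight 1 in UTC: 11:26 PM + 5:00 = 4:26 AM on Jan 3.
+3 hours and 40 minutes → arrive 8:06 AM UTC on Jan 3.
Flight 2 in UTC: 6:45 PM + 4:00 = 10:45 PM on Jan 2.
+2 hours and 45 minutes → arrive 1:30 AM UTC on Jan 3.
Flight 2 lands earlier by 6 hours 36 minutes.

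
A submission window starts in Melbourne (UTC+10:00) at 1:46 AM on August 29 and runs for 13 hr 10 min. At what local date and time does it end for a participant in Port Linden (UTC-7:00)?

Convert start to UTC: 1:46 AM − 10:00 = 3:46 PM UTC on Aug 28.
Add 13 hours 10 minutes duration → 4:56 AM UTC (Aug 29).
Port Linden is UTC−7:00, so local end time = 4:56 AM − 7:00 = 9:56 PM on Aug 28.

9:56 PM on Aug 28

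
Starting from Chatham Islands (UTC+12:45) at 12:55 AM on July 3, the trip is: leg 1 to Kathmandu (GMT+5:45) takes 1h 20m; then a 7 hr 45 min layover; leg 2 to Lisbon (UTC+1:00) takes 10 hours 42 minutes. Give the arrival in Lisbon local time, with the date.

Convert departure to UTC: 12:55 AM − 12:45 = 12:10 PM UTC on Jul 2.
Add 1 hour 20 minutes leg 1 → 1:30 PM UTC.
Add 7 hours 45 minutes layover in Kathmandu → 9:15 PM UTC.
Add 10 hours and 42 minutes leg 2 → 7:57 AM UTC (Jul 3).
Lisbon is UTC+1:00, so local arrival = 7:57 AM + 1:00 = 8:57 AM on Jul 3.

8:57 AM on July 3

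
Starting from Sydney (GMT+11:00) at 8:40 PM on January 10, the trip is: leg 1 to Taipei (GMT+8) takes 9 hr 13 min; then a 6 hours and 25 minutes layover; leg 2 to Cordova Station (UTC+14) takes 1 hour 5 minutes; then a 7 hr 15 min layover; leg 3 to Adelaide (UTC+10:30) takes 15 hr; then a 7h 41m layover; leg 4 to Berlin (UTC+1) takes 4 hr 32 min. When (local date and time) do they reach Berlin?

Convert departure to UTC: 8:40 PM − 11:00 = 9:40 AM UTC on Jan 10.
Add 9 hours 13 minutes leg 1 → 6:53 PM UTC.
Add 6 hours and 25 minutes layover in Taipei → 1:18 AM UTC (Jan 11).
Add 1 hour 5 minutes leg 2 → 2:23 AM UTC.
Add 7 hours 15 minutes layover in Cordova Station → 9:38 AM UTC.
Add 15 hours leg 3 → 12:38 AM UTC (Jan 12).
Add 7 hours 41 minutes layover in Adelaide → 8:19 AM UTC.
Add 4 hours 32 minutes leg 4 → 12:51 PM UTC.
Berlin is UTC+1:00, so local arrival = 12:51 PM + 1:00 = 1:51 PM on Jan 12.

1:51 PM on January 12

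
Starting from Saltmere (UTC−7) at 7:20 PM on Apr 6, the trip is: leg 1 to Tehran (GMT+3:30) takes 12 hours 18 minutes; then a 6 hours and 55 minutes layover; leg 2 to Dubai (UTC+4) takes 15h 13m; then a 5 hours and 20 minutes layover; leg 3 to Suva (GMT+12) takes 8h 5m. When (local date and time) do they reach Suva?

Convert departure to UTC: 7:20 PM + 7:00 = 2:20 AM UTC on Apr 7.
Add 12 hours and 18 minutes leg 1 → 2:38 PM UTC.
Add 6 hours and 55 minutes layover in Tehran → 9:33 PM UTC.
Add 15 hours and 13 minutes leg 2 → 12:46 PM UTC (Apr 8).
Add 5 hours 20 minutes layover in Dubai → 6:06 PM UTC.
Add 8 hours 5 minutes leg 3 → 2:11 AM UTC (Apr 9).
Suva is UTC+12:00, so local arrival = 2:11 AM + 12:00 = 2:11 PM on Apr 9.

2:11 PM on Apr 9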